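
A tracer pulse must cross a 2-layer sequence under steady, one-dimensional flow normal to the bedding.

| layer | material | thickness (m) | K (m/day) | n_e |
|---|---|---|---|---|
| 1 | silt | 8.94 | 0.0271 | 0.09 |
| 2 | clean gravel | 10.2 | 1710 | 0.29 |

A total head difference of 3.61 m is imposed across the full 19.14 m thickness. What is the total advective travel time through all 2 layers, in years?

0.941

With flow normal to the layers, continuity requires the same specific discharge q through every layer.
Σ(b_i/K_i) = 8.94/0.0271 + 10.2/1710 = 329.9 d.
q = Δh / Σ(b_i/K_i) = 3.61 / 329.9 = 0.01094 m/day.
In each layer the seepage velocity is v_i = q/n_i, so the layer transit time is t_i = b_i·n_i / q:
  layer 1 (silt): t_1 = 8.94 × 0.09 / 0.01094 = 73.53 d
  layer 2 (clean gravel): t_2 = 10.2 × 0.29 / 0.01094 = 270.3 d
Total t = Σ t_i = 343.8 days = 0.9414 years.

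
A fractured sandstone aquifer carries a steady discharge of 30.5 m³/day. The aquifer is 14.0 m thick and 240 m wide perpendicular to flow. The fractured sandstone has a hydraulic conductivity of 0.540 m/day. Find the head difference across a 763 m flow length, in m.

Cross-sectional area A = 240 × 14.0 = 3360 m².
From Q = K·A·i, i = Q / (K·A) = 30.5 / (0.5400 × 3360) = 0.01681.
Head loss Δh = i · L = 0.01681 × 763 = 12.83 m.

12.8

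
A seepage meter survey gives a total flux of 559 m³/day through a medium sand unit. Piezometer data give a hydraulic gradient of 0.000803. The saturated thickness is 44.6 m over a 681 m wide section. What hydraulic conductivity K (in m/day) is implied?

22.9

Cross-sectional area A = 681 × 44.6 = 30373 m².
Hydraulic gradient i = 0.000803.
From Q = K·A·i, K = Q / (A·i) = 559 / (30373 × 0.0008030) = 22.92 m/day.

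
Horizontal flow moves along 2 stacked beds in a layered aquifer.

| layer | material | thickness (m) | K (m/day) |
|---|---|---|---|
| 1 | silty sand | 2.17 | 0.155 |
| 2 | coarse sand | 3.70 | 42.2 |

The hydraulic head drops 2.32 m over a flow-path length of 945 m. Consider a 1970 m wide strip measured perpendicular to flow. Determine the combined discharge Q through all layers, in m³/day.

757

Flow is parallel to layering, so each bed carries its own Darcy discharge and the transmissivities add.
Σ(K_i·b_i) = 0.155×2.17 + 42.2×3.70 = 156.5 m²/day.
Hydraulic gradient i = Δh / L = 2.32 / 945 = 0.002455.
Q = Σ(K_i·b_i) · W · i = 156.5 × 1970 × 0.002455 = 756.8 m³/day.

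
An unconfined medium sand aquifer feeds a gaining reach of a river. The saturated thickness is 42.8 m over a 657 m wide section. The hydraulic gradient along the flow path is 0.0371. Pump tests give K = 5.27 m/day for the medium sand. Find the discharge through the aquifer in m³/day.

5500

Cross-sectional area A = 657 × 42.8 = 28120 m².
Hydraulic gradient i = 0.0371.
Darcy's law: Q = K · A · i = 5.270 × 28120 × 0.03710 = 5498 m³/day.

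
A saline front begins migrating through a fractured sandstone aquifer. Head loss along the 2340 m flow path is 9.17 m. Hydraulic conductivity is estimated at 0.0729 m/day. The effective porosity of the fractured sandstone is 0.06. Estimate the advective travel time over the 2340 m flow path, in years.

1350

Hydraulic gradient i = Δh / L = 9.17 / 2340 = 0.003919.
Darcy flux q = K · i = 0.07290 × 0.003919 = 0.0002857 m/day.
Seepage velocity v = q / n_e = 0.0002857 / 0.06 = 0.004761 m/day.
Travel time t = L / v = 2340 / 0.004761 = 4.915e+05 days = 1346 years.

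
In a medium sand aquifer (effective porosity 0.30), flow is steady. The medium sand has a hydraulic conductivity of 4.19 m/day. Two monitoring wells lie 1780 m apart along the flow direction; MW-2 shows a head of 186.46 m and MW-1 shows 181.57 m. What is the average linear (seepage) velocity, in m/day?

0.0384

Hydraulic gradient i = (186.46 − 181.57) / 1780 = 4.89 / 1780 = 0.002747.
Darcy flux q = K · i = 4.190 × 0.002747 = 0.01151 m/day.
Seepage velocity v = q / n_e = 0.01151 / 0.30 = 0.03837 m/day.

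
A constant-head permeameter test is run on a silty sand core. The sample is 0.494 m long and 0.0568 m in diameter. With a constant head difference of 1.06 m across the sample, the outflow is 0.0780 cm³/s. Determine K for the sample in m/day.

1.24

Cross-sectional area A = π·(d/2)² = π × (0.0568/2)² = 0.002534 m².
Convert discharge: 0.0780 cm³/s = 7.800e-08 m³/s.
Darcy's law rearranged: K = Q·L / (A·Δh) = 7.800e-08 × 0.494 / (0.002534 × 1.06) = 1.435e-05 m/s = 1.239 m/day.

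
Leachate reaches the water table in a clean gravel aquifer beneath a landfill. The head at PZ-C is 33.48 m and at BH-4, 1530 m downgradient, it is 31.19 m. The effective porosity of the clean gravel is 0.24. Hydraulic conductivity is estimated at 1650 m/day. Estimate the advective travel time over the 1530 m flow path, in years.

0.407

Hydraulic gradient i = (33.48 − 31.19) / 1530 = 2.29 / 1530 = 0.001497.
Darcy flux q = K · i = 1650 × 0.001497 = 2.470 m/day.
Seepage velocity v = q / n_e = 2.470 / 0.24 = 10.29 m/day.
Travel time t = L / v = 1530 / 10.29 = 148.7 days = 0.4071 years.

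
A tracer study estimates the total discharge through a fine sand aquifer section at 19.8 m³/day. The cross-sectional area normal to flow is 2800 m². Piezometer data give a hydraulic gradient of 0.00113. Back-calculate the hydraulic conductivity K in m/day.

6.26

Hydraulic gradient i = 0.00113.
From Q = K·A·i, K = Q / (A·i) = 19.8 / (2800 × 0.001130) = 6.258 m/day.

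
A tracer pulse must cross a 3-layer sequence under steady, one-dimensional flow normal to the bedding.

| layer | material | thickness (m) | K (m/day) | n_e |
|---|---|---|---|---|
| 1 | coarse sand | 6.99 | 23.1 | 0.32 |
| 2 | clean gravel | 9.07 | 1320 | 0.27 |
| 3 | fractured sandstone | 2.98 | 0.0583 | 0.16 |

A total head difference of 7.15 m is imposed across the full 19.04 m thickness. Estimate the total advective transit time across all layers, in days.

37.1

With flow normal to the layers, continuity requires the same specific discharge q through every layer.
Σ(b_i/K_i) = 6.99/23.1 + 9.07/1320 + 2.98/0.0583 = 51.42 d.
q = Δh / Σ(b_i/K_i) = 7.15 / 51.42 = 0.1390 m/day.
In each layer the seepage velocity is v_i = q/n_i, so the layer transit time is t_i = b_i·n_i / q:
  layer 1 (coarse sand): t_1 = 6.99 × 0.32 / 0.1390 = 16.09 d
  layer 2 (clean gravel): t_2 = 9.07 × 0.27 / 0.1390 = 17.61 d
  layer 3 (fractured sandstone): t_3 = 2.98 × 0.16 / 0.1390 = 3.429 d
Total t = Σ t_i = 37.13 days.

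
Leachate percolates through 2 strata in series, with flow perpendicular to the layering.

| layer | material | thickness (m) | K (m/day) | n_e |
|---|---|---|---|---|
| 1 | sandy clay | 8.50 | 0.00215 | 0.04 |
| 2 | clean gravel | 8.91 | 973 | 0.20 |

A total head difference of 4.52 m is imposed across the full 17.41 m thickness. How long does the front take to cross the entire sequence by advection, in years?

With flow normal to the layers, continuity requires the same specific discharge q through every layer.
Σ(b_i/K_i) = 8.50/0.00215 + 8.91/973 = 3953 d.
q = Δh / Σ(b_i/K_i) = 4.52 / 3953 = 0.001143 m/day.
In each layer the seepage velocity is v_i = q/n_i, so the layer transit time is t_i = b_i·n_i / q:
  layer 1 (sandy clay): t_1 = 8.50 × 0.04 / 0.001143 = 297.4 d
  layer 2 (clean gravel): t_2 = 8.91 × 0.20 / 0.001143 = 1559 d
Total t = Σ t_i = 1856 days = 5.082 years.

5.08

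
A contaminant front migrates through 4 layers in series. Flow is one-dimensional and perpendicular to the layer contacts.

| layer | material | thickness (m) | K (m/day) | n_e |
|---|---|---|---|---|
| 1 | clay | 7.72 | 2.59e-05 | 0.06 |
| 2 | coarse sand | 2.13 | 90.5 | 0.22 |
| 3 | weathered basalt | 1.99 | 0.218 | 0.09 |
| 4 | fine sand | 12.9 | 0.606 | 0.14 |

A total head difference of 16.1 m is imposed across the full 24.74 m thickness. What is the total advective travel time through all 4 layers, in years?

148

With flow normal to the layers, continuity requires the same specific discharge q through every layer.
Σ(b_i/K_i) = 7.72/2.59e-05 + 2.13/90.5 + 1.99/0.218 + 12.9/0.606 = 2.981e+05 d.
q = Δh / Σ(b_i/K_i) = 16.1 / 2.981e+05 = 5.401e-05 m/day.
In each layer the seepage velocity is v_i = q/n_i, so the layer transit time is t_i = b_i·n_i / q:
  layer 1 (clay): t_1 = 7.72 × 0.06 / 5.401e-05 = 8576 d
  layer 2 (coarse sand): t_2 = 2.13 × 0.22 / 5.401e-05 = 8676 d
  layer 3 (weathered basalt): t_3 = 1.99 × 0.09 / 5.401e-05 = 3316 d
  layer 4 (fine sand): t_4 = 12.9 × 0.14 / 5.401e-05 = 33439 d
Total t = Σ t_i = 54008 days = 147.9 years.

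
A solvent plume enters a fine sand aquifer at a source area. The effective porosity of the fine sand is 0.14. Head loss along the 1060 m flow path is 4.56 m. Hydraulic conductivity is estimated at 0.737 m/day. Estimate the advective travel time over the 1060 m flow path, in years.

Hydraulic gradient i = Δh / L = 4.56 / 1060 = 0.004302.
Darcy flux q = K · i = 0.7370 × 0.004302 = 0.003170 m/day.
Seepage velocity v = q / n_e = 0.003170 / 0.14 = 0.02265 m/day.
Travel time t = L / v = 1060 / 0.02265 = 46807 days = 128.1 years.

128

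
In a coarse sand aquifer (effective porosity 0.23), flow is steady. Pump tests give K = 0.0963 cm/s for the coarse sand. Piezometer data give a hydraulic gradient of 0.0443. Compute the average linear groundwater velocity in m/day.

16.0

Convert K: 0.0963 cm/s × 864 = 83.20 m/day.
Hydraulic gradient i = 0.0443.
Darcy flux q = K · i = 83.20 × 0.04430 = 3.686 m/day.
Seepage velocity v = q / n_e = 3.686 / 0.23 = 16.03 m/day.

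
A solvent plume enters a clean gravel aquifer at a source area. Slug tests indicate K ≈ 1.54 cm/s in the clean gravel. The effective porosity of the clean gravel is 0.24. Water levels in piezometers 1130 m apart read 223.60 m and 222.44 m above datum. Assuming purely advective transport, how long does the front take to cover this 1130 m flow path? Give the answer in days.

199

Convert K: 1.54 cm/s × 864 = 1331 m/day.
Hydraulic gradient i = (223.60 − 222.44) / 1130 = 1.16 / 1130 = 0.001027.
Darcy flux q = K · i = 1331 × 0.001027 = 1.366 m/day.
Seepage velocity v = q / n_e = 1.366 / 0.24 = 5.691 m/day.
Travel time t = L / v = 1130 / 5.691 = 198.6 days.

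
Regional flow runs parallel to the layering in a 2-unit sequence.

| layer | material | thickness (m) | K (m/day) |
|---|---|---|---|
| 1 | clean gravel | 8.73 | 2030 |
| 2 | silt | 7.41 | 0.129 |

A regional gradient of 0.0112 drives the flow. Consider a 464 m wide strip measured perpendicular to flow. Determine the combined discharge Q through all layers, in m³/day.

92100

Flow is parallel to layering, so each bed carries its own Darcy discharge and the transmissivities add.
Σ(K_i·b_i) = 2030×8.73 + 0.129×7.41 = 17723 m²/day.
Hydraulic gradient i = 0.0112.
Q = Σ(K_i·b_i) · W · i = 17723 × 464 × 0.01120 = 92102 m³/day.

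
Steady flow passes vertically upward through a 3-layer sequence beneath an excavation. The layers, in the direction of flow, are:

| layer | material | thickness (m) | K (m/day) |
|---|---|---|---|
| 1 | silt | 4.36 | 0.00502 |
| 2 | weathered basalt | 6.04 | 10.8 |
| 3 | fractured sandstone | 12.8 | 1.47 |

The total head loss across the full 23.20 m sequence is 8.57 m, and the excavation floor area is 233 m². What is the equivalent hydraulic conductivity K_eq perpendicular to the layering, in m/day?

0.0264

Flow is perpendicular to layering, so the layers act in series and the equivalent K is the thickness-weighted harmonic mean.
Total thickness L = 4.36 + 6.04 + 12.8 = 23.20 m.
Σ(b_i/K_i) = 4.36/0.00502 + 6.04/10.8 + 12.8/1.47 = 877.8 d.
K_eq = L / Σ(b_i/K_i) = 23.20 / 877.8 = 0.02643 m/day.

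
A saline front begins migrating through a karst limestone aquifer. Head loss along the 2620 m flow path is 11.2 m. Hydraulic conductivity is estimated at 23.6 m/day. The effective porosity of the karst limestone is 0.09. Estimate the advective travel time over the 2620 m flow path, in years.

6.40

Hydraulic gradient i = Δh / L = 11.2 / 2620 = 0.004275.
Darcy flux q = K · i = 23.60 × 0.004275 = 0.1009 m/day.
Seepage velocity v = q / n_e = 0.1009 / 0.09 = 1.121 m/day.
Travel time t = L / v = 2620 / 1.121 = 2337 days = 6.399 years.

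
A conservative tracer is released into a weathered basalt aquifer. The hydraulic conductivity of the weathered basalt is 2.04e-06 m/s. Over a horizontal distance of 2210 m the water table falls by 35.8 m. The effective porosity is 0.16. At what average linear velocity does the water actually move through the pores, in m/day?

0.0178

Convert K: 2.04e-06 m/s × 86400 = 0.1763 m/day.
Hydraulic gradient i = Δh / L = 35.8 / 2210 = 0.01620.
Darcy flux q = K · i = 0.1763 × 0.01620 = 0.002855 m/day.
Seepage velocity v = q / n_e = 0.002855 / 0.16 = 0.01784 m/day.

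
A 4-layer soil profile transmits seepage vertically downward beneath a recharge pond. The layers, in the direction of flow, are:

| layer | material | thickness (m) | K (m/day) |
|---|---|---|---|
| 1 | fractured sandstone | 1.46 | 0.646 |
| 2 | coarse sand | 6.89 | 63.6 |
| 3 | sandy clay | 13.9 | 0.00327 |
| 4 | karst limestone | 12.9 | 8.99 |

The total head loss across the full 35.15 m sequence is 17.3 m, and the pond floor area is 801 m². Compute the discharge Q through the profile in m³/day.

3.26

Flow is perpendicular to layering, so the layers act in series and the equivalent K is the thickness-weighted harmonic mean.
Total thickness L = 1.46 + 6.89 + 13.9 + 12.9 = 35.15 m.
Σ(b_i/K_i) = 1.46/0.646 + 6.89/63.6 + 13.9/0.00327 + 12.9/8.99 = 4255 d.
K_eq = L / Σ(b_i/K_i) = 35.15 / 4255 = 0.008262 m/day.
Q = K_eq · A · (Δh/L) = 0.008262 × 801 × (17.3/35.15) = 3.257 m³/day.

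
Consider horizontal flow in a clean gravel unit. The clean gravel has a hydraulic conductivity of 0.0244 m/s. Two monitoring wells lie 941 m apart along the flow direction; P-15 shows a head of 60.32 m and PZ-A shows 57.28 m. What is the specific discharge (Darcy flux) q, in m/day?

6.81

Convert K: 0.0244 m/s × 86400 = 2108 m/day.
Hydraulic gradient i = (60.32 − 57.28) / 941 = 3.04 / 941 = 0.003231.
Specific discharge q = K · i = 2108 × 0.003231 = 6.811 m/day.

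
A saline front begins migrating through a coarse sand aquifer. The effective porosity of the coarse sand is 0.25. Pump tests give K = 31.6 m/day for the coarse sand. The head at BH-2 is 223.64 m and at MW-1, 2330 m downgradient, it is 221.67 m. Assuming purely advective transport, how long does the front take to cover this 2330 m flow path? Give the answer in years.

59.7

Hydraulic gradient i = (223.64 − 221.67) / 2330 = 1.97 / 2330 = 0.0008455.
Darcy flux q = K · i = 31.60 × 0.0008455 = 0.02672 m/day.
Seepage velocity v = q / n_e = 0.02672 / 0.25 = 0.1069 m/day.
Travel time t = L / v = 2330 / 0.1069 = 21802 days = 59.69 years.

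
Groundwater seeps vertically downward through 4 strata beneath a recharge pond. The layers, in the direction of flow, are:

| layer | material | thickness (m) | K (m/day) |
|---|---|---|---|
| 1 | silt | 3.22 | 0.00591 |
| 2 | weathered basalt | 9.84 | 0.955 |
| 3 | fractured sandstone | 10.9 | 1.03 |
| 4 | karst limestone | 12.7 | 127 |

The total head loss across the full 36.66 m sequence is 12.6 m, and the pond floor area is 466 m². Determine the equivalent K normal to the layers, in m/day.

0.0648

Flow is perpendicular to layering, so the layers act in series and the equivalent K is the thickness-weighted harmonic mean.
Total thickness L = 3.22 + 9.84 + 10.9 + 12.7 = 36.66 m.
Σ(b_i/K_i) = 3.22/0.00591 + 9.84/0.955 + 10.9/1.03 + 12.7/127 = 565.8 d.
K_eq = L / Σ(b_i/K_i) = 36.66 / 565.8 = 0.06479 m/day.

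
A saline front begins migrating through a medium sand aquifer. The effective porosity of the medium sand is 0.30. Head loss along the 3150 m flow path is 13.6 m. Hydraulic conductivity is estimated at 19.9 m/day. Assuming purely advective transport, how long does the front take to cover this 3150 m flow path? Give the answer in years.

30.1

Hydraulic gradient i = Δh / L = 13.6 / 3150 = 0.004317.
Darcy flux q = K · i = 19.90 × 0.004317 = 0.08592 m/day.
Seepage velocity v = q / n_e = 0.08592 / 0.30 = 0.2864 m/day.
Travel time t = L / v = 3150 / 0.2864 = 10999 days = 30.11 years.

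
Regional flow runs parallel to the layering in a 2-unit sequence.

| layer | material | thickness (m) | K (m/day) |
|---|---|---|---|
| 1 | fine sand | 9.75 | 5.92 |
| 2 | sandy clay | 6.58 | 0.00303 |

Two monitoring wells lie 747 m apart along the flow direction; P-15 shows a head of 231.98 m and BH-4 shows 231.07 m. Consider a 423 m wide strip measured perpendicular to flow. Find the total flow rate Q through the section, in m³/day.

29.8

Flow is parallel to layering, so each bed carries its own Darcy discharge and the transmissivities add.
Σ(K_i·b_i) = 5.92×9.75 + 0.00303×6.58 = 57.74 m²/day.
Hydraulic gradient i = (231.98 − 231.07) / 747 = 0.91 / 747 = 0.001218.
Q = Σ(K_i·b_i) · W · i = 57.74 × 423 × 0.001218 = 29.75 m³/day.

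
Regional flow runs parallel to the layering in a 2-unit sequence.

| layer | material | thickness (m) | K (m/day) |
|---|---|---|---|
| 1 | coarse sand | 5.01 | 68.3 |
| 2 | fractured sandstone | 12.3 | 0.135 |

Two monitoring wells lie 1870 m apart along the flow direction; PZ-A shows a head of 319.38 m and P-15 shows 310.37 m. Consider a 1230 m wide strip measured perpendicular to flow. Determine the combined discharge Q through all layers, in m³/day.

Flow is parallel to layering, so each bed carries its own Darcy discharge and the transmissivities add.
Σ(K_i·b_i) = 68.3×5.01 + 0.135×12.3 = 343.8 m²/day.
Hydraulic gradient i = (319.38 − 310.37) / 1870 = 9.01 / 1870 = 0.004818.
Q = Σ(K_i·b_i) · W · i = 343.8 × 1230 × 0.004818 = 2038 m³/day.

2040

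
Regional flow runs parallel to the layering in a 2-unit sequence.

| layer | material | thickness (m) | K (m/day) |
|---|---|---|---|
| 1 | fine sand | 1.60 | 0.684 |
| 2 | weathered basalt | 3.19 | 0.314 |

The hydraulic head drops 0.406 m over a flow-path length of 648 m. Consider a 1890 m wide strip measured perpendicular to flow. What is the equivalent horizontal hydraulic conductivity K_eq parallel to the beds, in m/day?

Flow is parallel to layering, so each bed carries its own Darcy discharge and the transmissivities add.
Σ(K_i·b_i) = 0.684×1.60 + 0.314×3.19 = 2.096 m²/day.
Total thickness b = 4.790 m, so K_eq = Σ(K_i·b_i)/b = 0.4376 m/day.

0.438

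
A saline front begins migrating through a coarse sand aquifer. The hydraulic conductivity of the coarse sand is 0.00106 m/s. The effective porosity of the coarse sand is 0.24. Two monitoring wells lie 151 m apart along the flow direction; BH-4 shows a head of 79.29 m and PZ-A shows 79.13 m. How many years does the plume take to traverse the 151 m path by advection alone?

Convert K: 0.00106 m/s × 86400 = 91.58 m/day.
Hydraulic gradient i = (79.29 − 79.13) / 151 = 0.16 / 151 = 0.001060.
Darcy flux q = K · i = 91.58 × 0.001060 = 0.09704 m/day.
Seepage velocity v = q / n_e = 0.09704 / 0.24 = 0.4043 m/day.
Travel time t = L / v = 151 / 0.4043 = 373.4 days = 1.022 years.

1.02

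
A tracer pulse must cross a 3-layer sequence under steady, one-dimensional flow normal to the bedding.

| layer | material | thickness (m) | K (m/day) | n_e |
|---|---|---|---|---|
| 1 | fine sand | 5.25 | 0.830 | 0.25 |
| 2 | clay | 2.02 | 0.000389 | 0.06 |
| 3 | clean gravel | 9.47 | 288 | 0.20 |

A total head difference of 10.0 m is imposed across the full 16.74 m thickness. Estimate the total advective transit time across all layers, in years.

With flow normal to the layers, continuity requires the same specific discharge q through every layer.
Σ(b_i/K_i) = 5.25/0.830 + 2.02/0.000389 + 9.47/288 = 5199 d.
q = Δh / Σ(b_i/K_i) = 10.0 / 5199 = 0.001923 m/day.
In each layer the seepage velocity is v_i = q/n_i, so the layer transit time is t_i = b_i·n_i / q:
  layer 1 (fine sand): t_1 = 5.25 × 0.25 / 0.001923 = 682.4 d
  layer 2 (clay): t_2 = 2.02 × 0.06 / 0.001923 = 63.01 d
  layer 3 (clean gravel): t_3 = 9.47 × 0.20 / 0.001923 = 984.7 d
Total t = Σ t_i = 1730 days = 4.737 years.

4.74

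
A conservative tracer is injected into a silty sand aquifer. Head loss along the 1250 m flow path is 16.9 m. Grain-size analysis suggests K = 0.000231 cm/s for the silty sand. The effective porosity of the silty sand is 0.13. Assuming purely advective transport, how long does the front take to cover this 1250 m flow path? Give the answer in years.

165

Convert K: 0.000231 cm/s × 864 = 0.1996 m/day.
Hydraulic gradient i = Δh / L = 16.9 / 1250 = 0.01352.
Darcy flux q = K · i = 0.1996 × 0.01352 = 0.002698 m/day.
Seepage velocity v = q / n_e = 0.002698 / 0.13 = 0.02076 m/day.
Travel time t = L / v = 1250 / 0.02076 = 60221 days = 164.9 years.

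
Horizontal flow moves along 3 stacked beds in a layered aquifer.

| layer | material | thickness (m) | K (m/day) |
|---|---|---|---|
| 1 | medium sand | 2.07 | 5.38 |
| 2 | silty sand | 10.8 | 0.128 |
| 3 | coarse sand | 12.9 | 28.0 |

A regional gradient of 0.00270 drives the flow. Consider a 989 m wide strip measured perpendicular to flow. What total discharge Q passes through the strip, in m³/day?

Flow is parallel to layering, so each bed carries its own Darcy discharge and the transmissivities add.
Σ(K_i·b_i) = 5.38×2.07 + 0.128×10.8 + 28.0×12.9 = 373.7 m²/day.
Hydraulic gradient i = 0.00270.
Q = Σ(K_i·b_i) · W · i = 373.7 × 989 × 0.002700 = 997.9 m³/day.

998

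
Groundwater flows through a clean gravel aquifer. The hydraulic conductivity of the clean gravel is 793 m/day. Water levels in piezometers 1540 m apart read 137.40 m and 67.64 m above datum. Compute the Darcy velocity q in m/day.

Hydraulic gradient i = (137.40 − 67.64) / 1540 = 69.76 / 1540 = 0.04530.
Specific discharge q = K · i = 793.0 × 0.04530 = 35.92 m/day.

35.9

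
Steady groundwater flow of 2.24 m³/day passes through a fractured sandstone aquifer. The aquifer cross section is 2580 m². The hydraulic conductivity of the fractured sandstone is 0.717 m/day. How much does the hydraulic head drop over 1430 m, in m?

1.73

From Q = K·A·i, i = Q / (K·A) = 2.24 / (0.7170 × 2580) = 0.001211.
Head loss Δh = i · L = 0.001211 × 1430 = 1.732 m.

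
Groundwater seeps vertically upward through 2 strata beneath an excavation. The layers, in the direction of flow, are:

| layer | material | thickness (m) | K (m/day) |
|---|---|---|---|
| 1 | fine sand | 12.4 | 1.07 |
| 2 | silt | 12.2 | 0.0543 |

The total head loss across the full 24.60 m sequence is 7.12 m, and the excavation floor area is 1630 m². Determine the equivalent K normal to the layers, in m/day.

0.104

Flow is perpendicular to layering, so the layers act in series and the equivalent K is the thickness-weighted harmonic mean.
Total thickness L = 12.4 + 12.2 = 24.60 m.
Σ(b_i/K_i) = 12.4/1.07 + 12.2/0.0543 = 236.3 d.
K_eq = L / Σ(b_i/K_i) = 24.60 / 236.3 = 0.1041 m/day.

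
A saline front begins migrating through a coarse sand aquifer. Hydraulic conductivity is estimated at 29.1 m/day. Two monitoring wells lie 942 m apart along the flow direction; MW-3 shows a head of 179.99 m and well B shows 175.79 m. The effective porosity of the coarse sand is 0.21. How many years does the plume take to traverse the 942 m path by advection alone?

4.17

Hydraulic gradient i = (179.99 − 175.79) / 942 = 4.2 / 942 = 0.004459.
Darcy flux q = K · i = 29.10 × 0.004459 = 0.1297 m/day.
Seepage velocity v = q / n_e = 0.1297 / 0.21 = 0.6178 m/day.
Travel time t = L / v = 942 / 0.6178 = 1525 days = 4.174 years.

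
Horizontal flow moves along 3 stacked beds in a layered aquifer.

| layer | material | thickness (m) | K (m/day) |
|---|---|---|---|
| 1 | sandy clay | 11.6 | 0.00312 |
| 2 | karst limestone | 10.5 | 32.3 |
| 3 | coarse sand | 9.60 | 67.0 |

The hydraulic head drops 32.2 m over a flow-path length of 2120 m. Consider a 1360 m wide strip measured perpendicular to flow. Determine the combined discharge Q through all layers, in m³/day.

Flow is parallel to layering, so each bed carries its own Darcy discharge and the transmissivities add.
Σ(K_i·b_i) = 0.00312×11.6 + 32.3×10.5 + 67.0×9.60 = 982.4 m²/day.
Hydraulic gradient i = Δh / L = 32.2 / 2120 = 0.01519.
Q = Σ(K_i·b_i) · W · i = 982.4 × 1360 × 0.01519 = 20293 m³/day.

20300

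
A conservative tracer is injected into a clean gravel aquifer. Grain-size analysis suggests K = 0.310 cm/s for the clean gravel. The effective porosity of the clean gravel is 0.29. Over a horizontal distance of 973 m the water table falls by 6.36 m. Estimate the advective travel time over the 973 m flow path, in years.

Convert K: 0.310 cm/s × 864 = 267.8 m/day.
Hydraulic gradient i = Δh / L = 6.36 / 973 = 0.006536.
Darcy flux q = K · i = 267.8 × 0.006536 = 1.751 m/day.
Seepage velocity v = q / n_e = 1.751 / 0.29 = 6.037 m/day.
Travel time t = L / v = 973 / 6.037 = 161.2 days = 0.4413 years.

0.441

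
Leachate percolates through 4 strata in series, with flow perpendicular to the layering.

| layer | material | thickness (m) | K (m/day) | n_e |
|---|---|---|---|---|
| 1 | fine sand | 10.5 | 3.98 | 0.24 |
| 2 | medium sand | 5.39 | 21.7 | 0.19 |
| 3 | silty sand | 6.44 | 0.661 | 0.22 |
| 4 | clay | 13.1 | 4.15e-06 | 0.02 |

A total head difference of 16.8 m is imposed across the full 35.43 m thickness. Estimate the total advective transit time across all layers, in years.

2690

With flow normal to the layers, continuity requires the same specific discharge q through every layer.
Σ(b_i/K_i) = 10.5/3.98 + 5.39/21.7 + 6.44/0.661 + 13.1/4.15e-06 = 3.157e+06 d.
q = Δh / Σ(b_i/K_i) = 16.8 / 3.157e+06 = 5.322e-06 m/day.
In each layer the seepage velocity is v_i = q/n_i, so the layer transit time is t_i = b_i·n_i / q:
  layer 1 (fine sand): t_1 = 10.5 × 0.24 / 5.322e-06 = 4.735e+05 d
  layer 2 (medium sand): t_2 = 5.39 × 0.19 / 5.322e-06 = 1.924e+05 d
  layer 3 (silty sand): t_3 = 6.44 × 0.22 / 5.322e-06 = 2.662e+05 d
  layer 4 (clay): t_4 = 13.1 × 0.02 / 5.322e-06 = 49229 d
Total t = Σ t_i = 9.814e+05 days = 2687 years.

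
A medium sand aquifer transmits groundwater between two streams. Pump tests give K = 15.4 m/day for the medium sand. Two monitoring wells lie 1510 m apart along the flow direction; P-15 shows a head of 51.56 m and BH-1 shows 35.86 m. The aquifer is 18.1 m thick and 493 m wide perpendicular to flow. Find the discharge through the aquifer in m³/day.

1430

Cross-sectional area A = 493 × 18.1 = 8923 m².
Hydraulic gradient i = (51.56 − 35.86) / 1510 = 15.7 / 1510 = 0.01040.
Darcy's law: Q = K · A · i = 15.40 × 8923 × 0.01040 = 1429 m³/day.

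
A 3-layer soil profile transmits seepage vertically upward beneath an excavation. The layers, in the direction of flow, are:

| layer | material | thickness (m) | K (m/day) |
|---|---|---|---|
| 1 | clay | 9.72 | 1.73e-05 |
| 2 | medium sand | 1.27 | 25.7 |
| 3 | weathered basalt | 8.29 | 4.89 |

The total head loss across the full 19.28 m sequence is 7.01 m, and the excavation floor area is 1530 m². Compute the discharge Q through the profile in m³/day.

0.0191

Flow is perpendicular to layering, so the layers act in series and the equivalent K is the thickness-weighted harmonic mean.
Total thickness L = 9.72 + 1.27 + 8.29 = 19.28 m.
Σ(b_i/K_i) = 9.72/1.73e-05 + 1.27/25.7 + 8.29/4.89 = 5.619e+05 d.
K_eq = L / Σ(b_i/K_i) = 19.28 / 5.619e+05 = 3.432e-05 m/day.
Q = K_eq · A · (Δh/L) = 3.432e-05 × 1530 × (7.01/19.28) = 0.01909 m³/day.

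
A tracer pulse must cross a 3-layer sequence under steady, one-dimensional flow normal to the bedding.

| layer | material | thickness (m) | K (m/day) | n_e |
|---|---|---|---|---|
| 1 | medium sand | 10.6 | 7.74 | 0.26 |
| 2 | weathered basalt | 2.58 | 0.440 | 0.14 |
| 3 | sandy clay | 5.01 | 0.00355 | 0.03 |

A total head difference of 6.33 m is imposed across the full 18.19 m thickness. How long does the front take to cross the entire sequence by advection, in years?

2.00

With flow normal to the layers, continuity requires the same specific discharge q through every layer.
Σ(b_i/K_i) = 10.6/7.74 + 2.58/0.440 + 5.01/0.00355 = 1419 d.
q = Δh / Σ(b_i/K_i) = 6.33 / 1419 = 0.004462 m/day.
In each layer the seepage velocity is v_i = q/n_i, so the layer transit time is t_i = b_i·n_i / q:
  layer 1 (medium sand): t_1 = 10.6 × 0.26 / 0.004462 = 617.6 d
  layer 2 (weathered basalt): t_2 = 2.58 × 0.14 / 0.004462 = 80.94 d
  layer 3 (sandy clay): t_3 = 5.01 × 0.03 / 0.004462 = 33.68 d
Total t = Σ t_i = 732.2 days = 2.005 years.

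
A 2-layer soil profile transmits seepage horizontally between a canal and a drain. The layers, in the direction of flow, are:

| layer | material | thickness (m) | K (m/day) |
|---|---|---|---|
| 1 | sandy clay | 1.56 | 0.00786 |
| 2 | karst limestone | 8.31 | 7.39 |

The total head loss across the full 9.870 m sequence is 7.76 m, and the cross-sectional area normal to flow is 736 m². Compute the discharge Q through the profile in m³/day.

28.6

Flow is perpendicular to layering, so the layers act in series and the equivalent K is the thickness-weighted harmonic mean.
Total thickness L = 1.56 + 8.31 = 9.870 m.
Σ(b_i/K_i) = 1.56/0.00786 + 8.31/7.39 = 199.6 d.
K_eq = L / Σ(b_i/K_i) = 9.870 / 199.6 = 0.04945 m/day.
Q = K_eq · A · (Δh/L) = 0.04945 × 736 × (7.76/9.870) = 28.61 m³/day.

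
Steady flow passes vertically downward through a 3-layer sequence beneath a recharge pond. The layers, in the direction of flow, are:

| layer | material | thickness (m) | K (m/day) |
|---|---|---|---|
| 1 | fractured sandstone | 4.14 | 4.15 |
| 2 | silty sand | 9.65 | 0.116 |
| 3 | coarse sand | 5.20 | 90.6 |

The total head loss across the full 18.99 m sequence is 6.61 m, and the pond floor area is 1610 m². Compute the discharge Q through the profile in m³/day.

126

Flow is perpendicular to layering, so the layers act in series and the equivalent K is the thickness-weighted harmonic mean.
Total thickness L = 4.14 + 9.65 + 5.20 = 18.99 m.
Σ(b_i/K_i) = 4.14/4.15 + 9.65/0.116 + 5.20/90.6 = 84.24 d.
K_eq = L / Σ(b_i/K_i) = 18.99 / 84.24 = 0.2254 m/day.
Q = K_eq · A · (Δh/L) = 0.2254 × 1610 × (6.61/18.99) = 126.3 m³/day.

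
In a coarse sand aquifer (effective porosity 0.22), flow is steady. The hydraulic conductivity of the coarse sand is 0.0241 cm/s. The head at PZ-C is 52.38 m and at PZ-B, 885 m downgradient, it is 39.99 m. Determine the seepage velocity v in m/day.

1.33

Convert K: 0.0241 cm/s × 864 = 20.82 m/day.
Hydraulic gradient i = (52.38 − 39.99) / 885 = 12.39 / 885 = 0.01400.
Darcy flux q = K · i = 20.82 × 0.01400 = 0.2915 m/day.
Seepage velocity v = q / n_e = 0.2915 / 0.22 = 1.325 m/day.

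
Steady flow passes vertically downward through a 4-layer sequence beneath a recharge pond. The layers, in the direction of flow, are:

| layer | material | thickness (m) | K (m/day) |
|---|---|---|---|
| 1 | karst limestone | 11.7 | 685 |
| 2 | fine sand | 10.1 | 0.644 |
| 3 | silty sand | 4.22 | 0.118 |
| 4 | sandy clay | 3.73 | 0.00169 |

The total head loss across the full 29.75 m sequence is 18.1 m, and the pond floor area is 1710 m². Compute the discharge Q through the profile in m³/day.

Flow is perpendicular to layering, so the layers act in series and the equivalent K is the thickness-weighted harmonic mean.
Total thickness L = 11.7 + 10.1 + 4.22 + 3.73 = 29.75 m.
Σ(b_i/K_i) = 11.7/685 + 10.1/0.644 + 4.22/0.118 + 3.73/0.00169 = 2259 d.
K_eq = L / Σ(b_i/K_i) = 29.75 / 2259 = 0.01317 m/day.
Q = K_eq · A · (Δh/L) = 0.01317 × 1710 × (18.1/29.75) = 13.70 m³/day.

13.7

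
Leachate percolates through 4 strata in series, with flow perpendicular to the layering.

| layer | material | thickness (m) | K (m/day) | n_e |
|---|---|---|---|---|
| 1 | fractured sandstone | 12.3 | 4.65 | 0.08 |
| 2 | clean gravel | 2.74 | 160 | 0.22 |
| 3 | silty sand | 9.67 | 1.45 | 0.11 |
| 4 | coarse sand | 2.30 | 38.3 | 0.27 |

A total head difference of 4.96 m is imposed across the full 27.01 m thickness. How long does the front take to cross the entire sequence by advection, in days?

6.19

With flow normal to the layers, continuity requires the same specific discharge q through every layer.
Σ(b_i/K_i) = 12.3/4.65 + 2.74/160 + 9.67/1.45 + 2.30/38.3 = 9.391 d.
q = Δh / Σ(b_i/K_i) = 4.96 / 9.391 = 0.5281 m/day.
In each layer the seepage velocity is v_i = q/n_i, so the layer transit time is t_i = b_i·n_i / q:
  layer 1 (fractured sandstone): t_1 = 12.3 × 0.08 / 0.5281 = 1.863 d
  layer 2 (clean gravel): t_2 = 2.74 × 0.22 / 0.5281 = 1.141 d
  layer 3 (silty sand): t_3 = 9.67 × 0.11 / 0.5281 = 2.014 d
  layer 4 (coarse sand): t_4 = 2.30 × 0.27 / 0.5281 = 1.176 d
Total t = Σ t_i = 6.194 days.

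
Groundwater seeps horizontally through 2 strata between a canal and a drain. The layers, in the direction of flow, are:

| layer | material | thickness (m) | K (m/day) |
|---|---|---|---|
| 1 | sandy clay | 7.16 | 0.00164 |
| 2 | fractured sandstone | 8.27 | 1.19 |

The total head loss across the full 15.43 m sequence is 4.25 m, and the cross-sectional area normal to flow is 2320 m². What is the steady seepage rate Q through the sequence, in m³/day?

2.25

Flow is perpendicular to layering, so the layers act in series and the equivalent K is the thickness-weighted harmonic mean.
Total thickness L = 7.16 + 8.27 = 15.43 m.
Σ(b_i/K_i) = 7.16/0.00164 + 8.27/1.19 = 4373 d.
K_eq = L / Σ(b_i/K_i) = 15.43 / 4373 = 0.003529 m/day.
Q = K_eq · A · (Δh/L) = 0.003529 × 2320 × (4.25/15.43) = 2.255 m³/day.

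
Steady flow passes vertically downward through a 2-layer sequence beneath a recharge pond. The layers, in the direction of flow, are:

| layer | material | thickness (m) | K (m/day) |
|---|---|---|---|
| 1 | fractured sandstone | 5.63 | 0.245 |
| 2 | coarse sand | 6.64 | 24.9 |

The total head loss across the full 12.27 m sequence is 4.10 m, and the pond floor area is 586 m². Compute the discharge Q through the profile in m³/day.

103

Flow is perpendicular to layering, so the layers act in series and the equivalent K is the thickness-weighted harmonic mean.
Total thickness L = 5.63 + 6.64 = 12.27 m.
Σ(b_i/K_i) = 5.63/0.245 + 6.64/24.9 = 23.25 d.
K_eq = L / Σ(b_i/K_i) = 12.27 / 23.25 = 0.5278 m/day.
Q = K_eq · A · (Δh/L) = 0.5278 × 586 × (4.10/12.27) = 103.4 m³/day.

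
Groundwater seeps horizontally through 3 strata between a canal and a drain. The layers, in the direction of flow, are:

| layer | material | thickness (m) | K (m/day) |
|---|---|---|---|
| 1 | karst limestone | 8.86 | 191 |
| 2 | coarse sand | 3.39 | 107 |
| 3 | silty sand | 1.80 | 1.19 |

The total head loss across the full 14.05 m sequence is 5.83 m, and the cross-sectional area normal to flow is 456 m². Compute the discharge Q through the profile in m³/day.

Flow is perpendicular to layering, so the layers act in series and the equivalent K is the thickness-weighted harmonic mean.
Total thickness L = 8.86 + 3.39 + 1.80 = 14.05 m.
Σ(b_i/K_i) = 8.86/191 + 3.39/107 + 1.80/1.19 = 1.591 d.
K_eq = L / Σ(b_i/K_i) = 14.05 / 1.591 = 8.833 m/day.
Q = K_eq · A · (Δh/L) = 8.833 × 456 × (5.83/14.05) = 1671 m³/day.

1670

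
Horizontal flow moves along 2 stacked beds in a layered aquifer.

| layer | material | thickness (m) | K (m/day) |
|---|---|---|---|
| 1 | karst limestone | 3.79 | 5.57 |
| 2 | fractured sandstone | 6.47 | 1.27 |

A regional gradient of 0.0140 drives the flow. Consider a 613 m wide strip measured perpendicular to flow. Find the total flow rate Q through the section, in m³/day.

Flow is parallel to layering, so each bed carries its own Darcy discharge and the transmissivities add.
Σ(K_i·b_i) = 5.57×3.79 + 1.27×6.47 = 29.33 m²/day.
Hydraulic gradient i = 0.0140.
Q = Σ(K_i·b_i) · W · i = 29.33 × 613 × 0.01400 = 251.7 m³/day.

252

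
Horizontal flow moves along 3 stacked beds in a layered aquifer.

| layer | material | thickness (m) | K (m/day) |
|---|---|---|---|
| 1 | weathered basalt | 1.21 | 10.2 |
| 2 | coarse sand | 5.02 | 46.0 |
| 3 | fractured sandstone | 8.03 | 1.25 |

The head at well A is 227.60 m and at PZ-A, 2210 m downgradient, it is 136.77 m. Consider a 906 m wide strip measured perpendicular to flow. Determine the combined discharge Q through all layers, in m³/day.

Flow is parallel to layering, so each bed carries its own Darcy discharge and the transmissivities add.
Σ(K_i·b_i) = 10.2×1.21 + 46.0×5.02 + 1.25×8.03 = 253.3 m²/day.
Hydraulic gradient i = (227.60 − 136.77) / 2210 = 90.83 / 2210 = 0.04110.
Q = Σ(K_i·b_i) · W · i = 253.3 × 906 × 0.04110 = 9432 m³/day.

9430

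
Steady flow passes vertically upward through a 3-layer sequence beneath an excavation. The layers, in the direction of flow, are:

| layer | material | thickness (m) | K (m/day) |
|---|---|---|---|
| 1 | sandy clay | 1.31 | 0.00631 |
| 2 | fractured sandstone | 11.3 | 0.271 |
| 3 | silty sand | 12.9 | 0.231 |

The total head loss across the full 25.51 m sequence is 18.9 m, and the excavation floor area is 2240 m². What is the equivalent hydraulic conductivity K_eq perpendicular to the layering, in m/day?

Flow is perpendicular to layering, so the layers act in series and the equivalent K is the thickness-weighted harmonic mean.
Total thickness L = 1.31 + 11.3 + 12.9 = 25.51 m.
Σ(b_i/K_i) = 1.31/0.00631 + 11.3/0.271 + 12.9/0.231 = 305.1 d.
K_eq = L / Σ(b_i/K_i) = 25.51 / 305.1 = 0.08360 m/day.

0.0836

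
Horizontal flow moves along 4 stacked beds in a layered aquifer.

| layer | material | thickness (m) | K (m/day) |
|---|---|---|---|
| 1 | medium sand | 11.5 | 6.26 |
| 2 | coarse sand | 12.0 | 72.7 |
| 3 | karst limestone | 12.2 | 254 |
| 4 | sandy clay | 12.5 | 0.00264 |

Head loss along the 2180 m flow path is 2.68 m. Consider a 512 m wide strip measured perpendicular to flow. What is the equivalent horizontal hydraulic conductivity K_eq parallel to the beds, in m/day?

Flow is parallel to layering, so each bed carries its own Darcy discharge and the transmissivities add.
Σ(K_i·b_i) = 6.26×11.5 + 72.7×12.0 + 254×12.2 + 0.00264×12.5 = 4043 m²/day.
Total thickness b = 48.20 m, so K_eq = Σ(K_i·b_i)/b = 83.88 m/day.

83.9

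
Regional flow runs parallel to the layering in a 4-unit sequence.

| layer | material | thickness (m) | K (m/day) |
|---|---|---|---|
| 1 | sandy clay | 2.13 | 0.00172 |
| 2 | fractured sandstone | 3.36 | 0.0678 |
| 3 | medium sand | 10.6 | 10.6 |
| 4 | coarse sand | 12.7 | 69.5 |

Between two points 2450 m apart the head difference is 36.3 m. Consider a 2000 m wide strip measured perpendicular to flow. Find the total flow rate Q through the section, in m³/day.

Flow is parallel to layering, so each bed carries its own Darcy discharge and the transmissivities add.
Σ(K_i·b_i) = 0.00172×2.13 + 0.0678×3.36 + 10.6×10.6 + 69.5×12.7 = 995.2 m²/day.
Hydraulic gradient i = Δh / L = 36.3 / 2450 = 0.01482.
Q = Σ(K_i·b_i) · W · i = 995.2 × 2000 × 0.01482 = 29492 m³/day.

29500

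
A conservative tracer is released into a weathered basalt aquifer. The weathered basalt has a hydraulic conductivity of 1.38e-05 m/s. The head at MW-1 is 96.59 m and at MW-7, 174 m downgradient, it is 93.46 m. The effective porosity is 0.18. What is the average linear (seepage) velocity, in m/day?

Convert K: 1.38e-05 m/s × 86400 = 1.192 m/day.
Hydraulic gradient i = (96.59 − 93.46) / 174 = 3.13 / 174 = 0.01799.
Darcy flux q = K · i = 1.192 × 0.01799 = 0.02145 m/day.
Seepage velocity v = q / n_e = 0.02145 / 0.18 = 0.1192 m/day.

0.119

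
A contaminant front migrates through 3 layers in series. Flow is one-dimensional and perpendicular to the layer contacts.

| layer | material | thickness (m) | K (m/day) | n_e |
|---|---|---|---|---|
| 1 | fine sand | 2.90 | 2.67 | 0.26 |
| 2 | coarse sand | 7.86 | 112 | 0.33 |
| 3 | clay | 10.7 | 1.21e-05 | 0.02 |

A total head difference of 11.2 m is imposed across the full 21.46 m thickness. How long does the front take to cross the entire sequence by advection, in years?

With flow normal to the layers, continuity requires the same specific discharge q through every layer.
Σ(b_i/K_i) = 2.90/2.67 + 7.86/112 + 10.7/1.21e-05 = 8.843e+05 d.
q = Δh / Σ(b_i/K_i) = 11.2 / 8.843e+05 = 1.267e-05 m/day.
In each layer the seepage velocity is v_i = q/n_i, so the layer transit time is t_i = b_i·n_i / q:
  layer 1 (fine sand): t_1 = 2.90 × 0.26 / 1.267e-05 = 59532 d
  layer 2 (coarse sand): t_2 = 7.86 × 0.33 / 1.267e-05 = 2.048e+05 d
  layer 3 (clay): t_3 = 10.7 × 0.02 / 1.267e-05 = 16896 d
Total t = Σ t_i = 2.812e+05 days = 769.9 years.

770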